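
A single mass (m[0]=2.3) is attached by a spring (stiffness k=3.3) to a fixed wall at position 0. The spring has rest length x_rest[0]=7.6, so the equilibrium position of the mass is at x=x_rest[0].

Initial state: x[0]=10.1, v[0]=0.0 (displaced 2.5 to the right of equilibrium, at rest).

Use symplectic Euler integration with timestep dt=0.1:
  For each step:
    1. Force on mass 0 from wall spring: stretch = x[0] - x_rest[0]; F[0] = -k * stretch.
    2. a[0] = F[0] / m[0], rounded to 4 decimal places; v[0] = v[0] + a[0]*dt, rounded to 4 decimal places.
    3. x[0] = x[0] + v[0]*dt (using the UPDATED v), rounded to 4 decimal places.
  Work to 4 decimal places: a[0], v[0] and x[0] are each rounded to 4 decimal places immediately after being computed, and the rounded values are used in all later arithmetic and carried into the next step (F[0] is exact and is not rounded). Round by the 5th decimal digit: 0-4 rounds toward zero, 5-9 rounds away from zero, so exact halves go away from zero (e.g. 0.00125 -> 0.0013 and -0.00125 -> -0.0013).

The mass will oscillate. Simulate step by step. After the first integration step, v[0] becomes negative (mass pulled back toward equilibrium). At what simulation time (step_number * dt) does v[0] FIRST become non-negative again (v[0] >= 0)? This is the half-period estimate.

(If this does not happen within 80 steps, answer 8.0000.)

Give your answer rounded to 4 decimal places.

Answer: 2.7000

Derivation:
Step 0: x=[10.1000] v=[0.0000]
Step 1: x=[10.0641] v=[-0.3587]
Step 2: x=[9.9929] v=[-0.7122]
Step 3: x=[9.8874] v=[-1.0555]
Step 4: x=[9.7490] v=[-1.3837]
Step 5: x=[9.5798] v=[-1.6920]
Step 6: x=[9.3822] v=[-1.9761]
Step 7: x=[9.1590] v=[-2.2318]
Step 8: x=[8.9135] v=[-2.4555]
Step 9: x=[8.6491] v=[-2.6440]
Step 10: x=[8.3697] v=[-2.7945]
Step 11: x=[8.0792] v=[-2.9049]
Step 12: x=[7.7818] v=[-2.9737]
Step 13: x=[7.4818] v=[-2.9998]
Step 14: x=[7.1835] v=[-2.9828]
Step 15: x=[6.8912] v=[-2.9230]
Step 16: x=[6.6091] v=[-2.8213]
Step 17: x=[6.3412] v=[-2.6791]
Step 18: x=[6.0914] v=[-2.4985]
Step 19: x=[5.8632] v=[-2.2821]
Step 20: x=[5.6599] v=[-2.0329]
Step 21: x=[5.4845] v=[-1.7545]
Step 22: x=[5.3394] v=[-1.4510]
Step 23: x=[5.2267] v=[-1.1267]
Step 24: x=[5.1481] v=[-0.7862]
Step 25: x=[5.1047] v=[-0.4344]
Step 26: x=[5.0971] v=[-0.0764]
Step 27: x=[5.1254] v=[0.2827]
First v>=0 after going negative at step 27, time=2.7000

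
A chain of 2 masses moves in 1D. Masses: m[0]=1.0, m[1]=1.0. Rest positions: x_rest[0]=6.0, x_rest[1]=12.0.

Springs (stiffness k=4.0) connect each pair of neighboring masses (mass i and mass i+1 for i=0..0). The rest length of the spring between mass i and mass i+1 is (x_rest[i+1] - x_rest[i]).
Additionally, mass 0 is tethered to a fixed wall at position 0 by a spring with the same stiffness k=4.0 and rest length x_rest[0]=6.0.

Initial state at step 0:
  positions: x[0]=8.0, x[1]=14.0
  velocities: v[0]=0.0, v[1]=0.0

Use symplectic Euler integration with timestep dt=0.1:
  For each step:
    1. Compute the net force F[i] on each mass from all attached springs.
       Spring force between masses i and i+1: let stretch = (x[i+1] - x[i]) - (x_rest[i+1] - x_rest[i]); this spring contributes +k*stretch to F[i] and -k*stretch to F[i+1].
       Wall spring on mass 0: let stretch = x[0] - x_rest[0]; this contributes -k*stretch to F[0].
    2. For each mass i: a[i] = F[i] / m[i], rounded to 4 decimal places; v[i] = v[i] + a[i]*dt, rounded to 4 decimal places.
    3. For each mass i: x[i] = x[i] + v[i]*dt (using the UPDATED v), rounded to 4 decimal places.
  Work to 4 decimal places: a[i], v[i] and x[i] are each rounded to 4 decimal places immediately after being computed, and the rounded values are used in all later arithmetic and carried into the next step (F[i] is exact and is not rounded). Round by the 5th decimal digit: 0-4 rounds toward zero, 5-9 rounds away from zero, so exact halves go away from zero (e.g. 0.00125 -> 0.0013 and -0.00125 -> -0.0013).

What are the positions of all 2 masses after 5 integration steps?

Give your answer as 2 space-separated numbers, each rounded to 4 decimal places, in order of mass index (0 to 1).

Step 0: x=[8.0000 14.0000] v=[0.0000 0.0000]
Step 1: x=[7.9200 14.0000] v=[-0.8000 0.0000]
Step 2: x=[7.7664 13.9968] v=[-1.5360 -0.0320]
Step 3: x=[7.5514 13.9844] v=[-2.1504 -0.1242]
Step 4: x=[7.2916 13.9547] v=[-2.5978 -0.2974]
Step 5: x=[7.0067 13.8984] v=[-2.8492 -0.5626]

Answer: 7.0067 13.8984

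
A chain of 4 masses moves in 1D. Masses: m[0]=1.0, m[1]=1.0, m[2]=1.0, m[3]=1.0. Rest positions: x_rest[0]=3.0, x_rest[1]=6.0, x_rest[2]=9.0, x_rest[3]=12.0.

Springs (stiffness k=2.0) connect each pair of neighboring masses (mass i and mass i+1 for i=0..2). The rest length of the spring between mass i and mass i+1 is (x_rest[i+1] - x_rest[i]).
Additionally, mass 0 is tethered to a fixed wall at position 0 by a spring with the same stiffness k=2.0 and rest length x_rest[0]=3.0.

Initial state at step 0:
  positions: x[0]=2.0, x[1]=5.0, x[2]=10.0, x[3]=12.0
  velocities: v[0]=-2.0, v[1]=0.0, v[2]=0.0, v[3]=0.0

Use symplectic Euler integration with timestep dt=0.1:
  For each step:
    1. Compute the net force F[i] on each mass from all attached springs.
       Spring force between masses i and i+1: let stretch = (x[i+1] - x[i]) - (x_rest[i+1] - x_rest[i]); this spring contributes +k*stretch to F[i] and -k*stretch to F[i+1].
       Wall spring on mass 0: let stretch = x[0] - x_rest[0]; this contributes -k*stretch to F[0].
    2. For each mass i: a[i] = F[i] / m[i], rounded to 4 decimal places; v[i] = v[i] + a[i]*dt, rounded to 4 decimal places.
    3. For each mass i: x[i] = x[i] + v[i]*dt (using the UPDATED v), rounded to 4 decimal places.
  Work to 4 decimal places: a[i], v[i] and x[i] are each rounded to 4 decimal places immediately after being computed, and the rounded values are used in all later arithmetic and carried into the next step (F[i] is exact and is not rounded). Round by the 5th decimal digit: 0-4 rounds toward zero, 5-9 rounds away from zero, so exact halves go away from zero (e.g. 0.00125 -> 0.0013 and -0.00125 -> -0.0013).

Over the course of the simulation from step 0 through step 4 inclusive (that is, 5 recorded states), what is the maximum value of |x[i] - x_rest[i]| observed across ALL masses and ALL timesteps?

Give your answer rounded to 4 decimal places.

Step 0: x=[2.0000 5.0000 10.0000 12.0000] v=[-2.0000 0.0000 0.0000 0.0000]
Step 1: x=[1.8200 5.0400 9.9400 12.0200] v=[-1.8000 0.4000 -0.6000 0.2000]
Step 2: x=[1.6680 5.1136 9.8236 12.0584] v=[-1.5200 0.7360 -1.1640 0.3840]
Step 3: x=[1.5516 5.2125 9.6577 12.1121] v=[-1.1645 0.9889 -1.6590 0.5370]
Step 4: x=[1.4773 5.3271 9.4520 12.1767] v=[-0.7426 1.1458 -2.0572 0.6461]
Max displacement = 1.5227

Answer: 1.5227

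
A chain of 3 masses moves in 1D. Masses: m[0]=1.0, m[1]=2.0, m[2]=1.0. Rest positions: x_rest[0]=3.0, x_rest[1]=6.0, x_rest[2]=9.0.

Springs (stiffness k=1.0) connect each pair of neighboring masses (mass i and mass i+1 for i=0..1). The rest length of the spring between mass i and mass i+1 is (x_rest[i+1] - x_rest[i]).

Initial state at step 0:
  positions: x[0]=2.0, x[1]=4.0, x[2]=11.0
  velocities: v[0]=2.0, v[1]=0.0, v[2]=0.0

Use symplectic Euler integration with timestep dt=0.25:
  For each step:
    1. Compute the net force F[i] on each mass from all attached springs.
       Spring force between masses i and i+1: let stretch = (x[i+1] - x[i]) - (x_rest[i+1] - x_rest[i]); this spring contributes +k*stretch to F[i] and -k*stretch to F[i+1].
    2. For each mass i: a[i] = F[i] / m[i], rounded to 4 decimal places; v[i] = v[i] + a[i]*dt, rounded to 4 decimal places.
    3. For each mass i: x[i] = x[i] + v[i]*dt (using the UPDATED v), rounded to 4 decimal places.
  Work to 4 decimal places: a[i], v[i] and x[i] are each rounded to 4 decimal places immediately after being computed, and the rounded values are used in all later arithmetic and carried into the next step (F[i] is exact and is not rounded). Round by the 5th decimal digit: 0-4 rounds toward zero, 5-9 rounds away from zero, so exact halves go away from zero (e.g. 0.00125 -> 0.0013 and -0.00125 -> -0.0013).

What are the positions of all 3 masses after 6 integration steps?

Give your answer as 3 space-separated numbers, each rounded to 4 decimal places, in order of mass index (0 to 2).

Answer: 3.5423 6.5520 7.3544

Derivation:
Step 0: x=[2.0000 4.0000 11.0000] v=[2.0000 0.0000 0.0000]
Step 1: x=[2.4375 4.1563 10.7500] v=[1.7500 0.6250 -1.0000]
Step 2: x=[2.7949 4.4649 10.2754] v=[1.4297 1.2344 -1.8984]
Step 3: x=[3.0692 4.9029 9.6252] v=[1.0972 1.7520 -2.6010]
Step 4: x=[3.2706 5.4312 8.8673] v=[0.8056 2.1131 -3.0316]
Step 5: x=[3.4196 5.9994 8.0822] v=[0.5958 2.2726 -3.1406]
Step 6: x=[3.5423 6.5520 7.3544] v=[0.4908 2.2105 -2.9113]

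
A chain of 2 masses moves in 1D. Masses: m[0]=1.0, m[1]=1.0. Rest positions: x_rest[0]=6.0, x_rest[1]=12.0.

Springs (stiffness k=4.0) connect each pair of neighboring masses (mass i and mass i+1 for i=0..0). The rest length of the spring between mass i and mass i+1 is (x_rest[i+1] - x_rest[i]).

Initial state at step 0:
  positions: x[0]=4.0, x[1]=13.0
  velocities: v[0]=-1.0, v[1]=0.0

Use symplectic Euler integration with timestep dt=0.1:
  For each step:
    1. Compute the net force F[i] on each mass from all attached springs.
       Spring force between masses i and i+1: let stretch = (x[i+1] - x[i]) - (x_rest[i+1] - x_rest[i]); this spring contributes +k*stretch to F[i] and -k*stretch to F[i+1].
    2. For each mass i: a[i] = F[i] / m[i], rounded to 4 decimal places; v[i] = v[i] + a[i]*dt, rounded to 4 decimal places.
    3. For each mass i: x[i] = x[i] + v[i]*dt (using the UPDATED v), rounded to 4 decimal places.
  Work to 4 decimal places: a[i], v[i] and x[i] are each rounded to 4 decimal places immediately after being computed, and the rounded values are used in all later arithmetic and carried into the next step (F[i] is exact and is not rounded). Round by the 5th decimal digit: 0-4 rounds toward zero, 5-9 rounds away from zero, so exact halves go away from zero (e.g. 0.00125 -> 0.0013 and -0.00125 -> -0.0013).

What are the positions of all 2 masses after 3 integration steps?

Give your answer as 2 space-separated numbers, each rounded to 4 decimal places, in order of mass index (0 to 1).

Answer: 4.3885 12.3116

Derivation:
Step 0: x=[4.0000 13.0000] v=[-1.0000 0.0000]
Step 1: x=[4.0200 12.8800] v=[0.2000 -1.2000]
Step 2: x=[4.1544 12.6456] v=[1.3440 -2.3440]
Step 3: x=[4.3885 12.3116] v=[2.3405 -3.3405]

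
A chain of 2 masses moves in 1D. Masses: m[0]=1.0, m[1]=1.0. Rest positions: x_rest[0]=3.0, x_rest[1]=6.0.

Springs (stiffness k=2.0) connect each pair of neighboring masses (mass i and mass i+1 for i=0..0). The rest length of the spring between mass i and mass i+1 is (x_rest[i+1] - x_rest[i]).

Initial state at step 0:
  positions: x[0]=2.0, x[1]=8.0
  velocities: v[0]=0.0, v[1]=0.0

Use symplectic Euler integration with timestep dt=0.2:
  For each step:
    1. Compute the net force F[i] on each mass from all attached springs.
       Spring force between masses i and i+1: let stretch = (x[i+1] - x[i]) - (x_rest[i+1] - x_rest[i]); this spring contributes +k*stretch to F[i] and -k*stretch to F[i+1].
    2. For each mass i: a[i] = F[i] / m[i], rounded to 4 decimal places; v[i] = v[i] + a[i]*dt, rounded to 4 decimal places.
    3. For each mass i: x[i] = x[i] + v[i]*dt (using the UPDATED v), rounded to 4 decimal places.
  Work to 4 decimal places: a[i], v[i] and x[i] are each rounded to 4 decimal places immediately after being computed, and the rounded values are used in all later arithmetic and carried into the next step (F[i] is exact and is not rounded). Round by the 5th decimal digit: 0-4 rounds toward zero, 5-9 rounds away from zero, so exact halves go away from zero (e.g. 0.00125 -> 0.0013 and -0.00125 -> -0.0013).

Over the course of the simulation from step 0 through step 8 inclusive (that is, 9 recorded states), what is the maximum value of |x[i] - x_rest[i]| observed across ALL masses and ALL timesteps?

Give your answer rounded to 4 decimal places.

Answer: 2.0197

Derivation:
Step 0: x=[2.0000 8.0000] v=[0.0000 0.0000]
Step 1: x=[2.2400 7.7600] v=[1.2000 -1.2000]
Step 2: x=[2.6816 7.3184] v=[2.2080 -2.2080]
Step 3: x=[3.2541 6.7459] v=[2.8627 -2.8627]
Step 4: x=[3.8660 6.1340] v=[3.0594 -3.0594]
Step 5: x=[4.4193 5.5807] v=[2.7666 -2.7666]
Step 6: x=[4.8255 5.1745] v=[2.0312 -2.0312]
Step 7: x=[5.0197 4.9803] v=[0.9708 -0.9708]
Step 8: x=[4.9707 5.0293] v=[-0.2450 0.2450]
Max displacement = 2.0197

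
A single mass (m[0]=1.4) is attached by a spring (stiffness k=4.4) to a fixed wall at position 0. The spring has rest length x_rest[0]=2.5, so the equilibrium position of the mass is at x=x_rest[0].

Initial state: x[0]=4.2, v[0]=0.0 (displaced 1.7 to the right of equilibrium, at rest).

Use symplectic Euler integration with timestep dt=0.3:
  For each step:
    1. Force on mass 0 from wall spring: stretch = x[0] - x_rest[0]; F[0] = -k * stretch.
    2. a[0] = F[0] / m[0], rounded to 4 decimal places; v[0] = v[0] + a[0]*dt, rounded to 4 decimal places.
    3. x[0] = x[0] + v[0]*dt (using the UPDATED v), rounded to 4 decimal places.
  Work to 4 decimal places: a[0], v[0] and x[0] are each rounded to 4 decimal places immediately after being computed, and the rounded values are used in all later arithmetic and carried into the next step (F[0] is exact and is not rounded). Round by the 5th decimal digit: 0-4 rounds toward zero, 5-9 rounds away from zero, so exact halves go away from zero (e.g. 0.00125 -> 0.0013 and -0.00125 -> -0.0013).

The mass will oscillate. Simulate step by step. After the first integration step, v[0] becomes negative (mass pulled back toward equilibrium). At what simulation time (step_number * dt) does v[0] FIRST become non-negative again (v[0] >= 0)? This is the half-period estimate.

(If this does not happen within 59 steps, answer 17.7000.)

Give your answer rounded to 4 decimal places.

Step 0: x=[4.2000] v=[0.0000]
Step 1: x=[3.7191] v=[-1.6029]
Step 2: x=[2.8934] v=[-2.7524]
Step 3: x=[1.9564] v=[-3.1233]
Step 4: x=[1.1732] v=[-2.6108]
Step 5: x=[0.7653] v=[-1.3598]
Step 6: x=[0.8480] v=[0.2758]
First v>=0 after going negative at step 6, time=1.8000

Answer: 1.8000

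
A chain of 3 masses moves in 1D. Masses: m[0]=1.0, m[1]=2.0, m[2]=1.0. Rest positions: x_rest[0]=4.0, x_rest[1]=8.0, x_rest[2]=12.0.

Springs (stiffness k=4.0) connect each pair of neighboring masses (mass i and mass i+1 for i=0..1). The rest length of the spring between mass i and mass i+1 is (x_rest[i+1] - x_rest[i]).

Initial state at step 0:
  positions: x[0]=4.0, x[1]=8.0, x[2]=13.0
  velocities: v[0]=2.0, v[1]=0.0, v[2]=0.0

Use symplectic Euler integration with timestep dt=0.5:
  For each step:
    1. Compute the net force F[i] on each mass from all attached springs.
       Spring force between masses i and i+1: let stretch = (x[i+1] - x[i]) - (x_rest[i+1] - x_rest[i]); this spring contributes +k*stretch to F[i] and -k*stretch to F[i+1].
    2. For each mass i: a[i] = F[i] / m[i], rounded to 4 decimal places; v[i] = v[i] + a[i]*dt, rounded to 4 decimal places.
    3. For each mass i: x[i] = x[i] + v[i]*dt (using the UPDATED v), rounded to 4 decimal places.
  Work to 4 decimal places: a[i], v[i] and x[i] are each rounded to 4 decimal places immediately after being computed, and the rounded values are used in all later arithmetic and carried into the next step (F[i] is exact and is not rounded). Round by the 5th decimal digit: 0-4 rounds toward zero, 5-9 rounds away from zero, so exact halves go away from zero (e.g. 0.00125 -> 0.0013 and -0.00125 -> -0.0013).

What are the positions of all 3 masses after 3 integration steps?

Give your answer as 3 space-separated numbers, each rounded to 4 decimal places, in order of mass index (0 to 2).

Answer: 5.5000 9.0000 12.5000

Derivation:
Step 0: x=[4.0000 8.0000 13.0000] v=[2.0000 0.0000 0.0000]
Step 1: x=[5.0000 8.5000 12.0000] v=[2.0000 1.0000 -2.0000]
Step 2: x=[5.5000 9.0000 11.5000] v=[1.0000 1.0000 -1.0000]
Step 3: x=[5.5000 9.0000 12.5000] v=[0.0000 0.0000 2.0000]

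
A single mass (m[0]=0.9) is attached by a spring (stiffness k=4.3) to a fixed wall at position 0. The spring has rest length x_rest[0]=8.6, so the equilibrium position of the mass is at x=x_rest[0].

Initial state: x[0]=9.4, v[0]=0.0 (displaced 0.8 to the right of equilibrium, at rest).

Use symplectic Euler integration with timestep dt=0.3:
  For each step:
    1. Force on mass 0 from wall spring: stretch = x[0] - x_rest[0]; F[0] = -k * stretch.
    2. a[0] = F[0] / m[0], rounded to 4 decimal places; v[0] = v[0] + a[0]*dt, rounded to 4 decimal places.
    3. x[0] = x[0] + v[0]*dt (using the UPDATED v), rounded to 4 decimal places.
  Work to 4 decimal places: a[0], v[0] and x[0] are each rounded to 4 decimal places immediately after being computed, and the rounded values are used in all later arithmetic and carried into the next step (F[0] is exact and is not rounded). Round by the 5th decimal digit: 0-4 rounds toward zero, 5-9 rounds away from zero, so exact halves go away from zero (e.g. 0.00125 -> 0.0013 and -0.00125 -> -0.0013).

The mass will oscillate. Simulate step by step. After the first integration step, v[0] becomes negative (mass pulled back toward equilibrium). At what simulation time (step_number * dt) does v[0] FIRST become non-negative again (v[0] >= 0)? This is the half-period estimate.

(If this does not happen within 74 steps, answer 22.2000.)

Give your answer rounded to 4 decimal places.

Step 0: x=[9.4000] v=[0.0000]
Step 1: x=[9.0560] v=[-1.1467]
Step 2: x=[8.5159] v=[-1.8003]
Step 3: x=[8.0120] v=[-1.6798]
Step 4: x=[7.7609] v=[-0.8370]
Step 5: x=[7.8706] v=[0.3657]
First v>=0 after going negative at step 5, time=1.5000

Answer: 1.5000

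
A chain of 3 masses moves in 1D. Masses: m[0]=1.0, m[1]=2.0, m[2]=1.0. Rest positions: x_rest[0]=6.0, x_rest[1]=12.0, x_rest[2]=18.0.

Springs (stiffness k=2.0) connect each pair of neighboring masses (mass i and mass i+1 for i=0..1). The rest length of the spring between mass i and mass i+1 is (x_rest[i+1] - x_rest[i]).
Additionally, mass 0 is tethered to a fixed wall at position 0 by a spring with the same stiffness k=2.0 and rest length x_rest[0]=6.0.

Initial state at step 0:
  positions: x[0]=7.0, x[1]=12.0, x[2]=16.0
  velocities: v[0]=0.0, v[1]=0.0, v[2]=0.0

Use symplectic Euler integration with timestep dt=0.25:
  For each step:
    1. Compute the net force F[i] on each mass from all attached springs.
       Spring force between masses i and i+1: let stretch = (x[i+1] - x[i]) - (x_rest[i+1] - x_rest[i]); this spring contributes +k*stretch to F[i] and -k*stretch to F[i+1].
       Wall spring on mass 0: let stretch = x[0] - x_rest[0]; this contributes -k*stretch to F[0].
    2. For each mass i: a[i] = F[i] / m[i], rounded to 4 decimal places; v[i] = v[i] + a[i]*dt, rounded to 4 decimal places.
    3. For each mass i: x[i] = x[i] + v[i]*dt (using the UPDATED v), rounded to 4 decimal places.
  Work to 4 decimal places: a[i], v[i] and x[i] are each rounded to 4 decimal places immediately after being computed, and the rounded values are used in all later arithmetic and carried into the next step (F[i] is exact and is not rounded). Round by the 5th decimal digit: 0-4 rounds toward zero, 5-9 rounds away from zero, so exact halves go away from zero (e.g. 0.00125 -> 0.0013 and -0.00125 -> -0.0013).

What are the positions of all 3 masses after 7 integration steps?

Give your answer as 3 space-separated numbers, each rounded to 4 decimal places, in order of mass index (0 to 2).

Step 0: x=[7.0000 12.0000 16.0000] v=[0.0000 0.0000 0.0000]
Step 1: x=[6.7500 11.9375 16.2500] v=[-1.0000 -0.2500 1.0000]
Step 2: x=[6.3047 11.8203 16.7110] v=[-1.7813 -0.4688 1.8438]
Step 3: x=[5.7607 11.6641 17.3106] v=[-2.1759 -0.6250 2.3985]
Step 4: x=[5.2346 11.4918 17.9544] v=[-2.1046 -0.6892 2.5753]
Step 5: x=[4.8363 11.3323 18.5404] v=[-1.5933 -0.6379 2.3440]
Step 6: x=[4.6454 11.2173 18.9754] v=[-0.7635 -0.4599 1.7400]
Step 7: x=[4.6954 11.1765 19.1907] v=[0.1998 -0.1634 0.8610]

Answer: 4.6954 11.1765 19.1907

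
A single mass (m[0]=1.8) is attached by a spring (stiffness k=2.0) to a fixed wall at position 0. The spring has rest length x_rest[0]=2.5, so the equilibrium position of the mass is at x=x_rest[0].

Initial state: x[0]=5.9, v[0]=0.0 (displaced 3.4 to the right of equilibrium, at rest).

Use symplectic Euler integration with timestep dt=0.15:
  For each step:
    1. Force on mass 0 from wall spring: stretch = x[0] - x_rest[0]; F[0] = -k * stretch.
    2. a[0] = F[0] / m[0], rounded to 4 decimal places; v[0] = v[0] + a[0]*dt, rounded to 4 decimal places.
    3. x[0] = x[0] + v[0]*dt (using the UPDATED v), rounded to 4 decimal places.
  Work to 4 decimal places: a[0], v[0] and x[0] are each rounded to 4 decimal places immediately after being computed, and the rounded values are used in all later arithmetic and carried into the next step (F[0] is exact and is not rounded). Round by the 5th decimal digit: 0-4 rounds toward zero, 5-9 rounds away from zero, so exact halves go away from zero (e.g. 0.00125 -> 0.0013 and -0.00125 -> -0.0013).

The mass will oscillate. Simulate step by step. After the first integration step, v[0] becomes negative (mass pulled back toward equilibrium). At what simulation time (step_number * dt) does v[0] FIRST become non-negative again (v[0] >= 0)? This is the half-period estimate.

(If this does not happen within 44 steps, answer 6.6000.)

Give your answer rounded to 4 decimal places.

Answer: 3.0000

Derivation:
Step 0: x=[5.9000] v=[0.0000]
Step 1: x=[5.8150] v=[-0.5667]
Step 2: x=[5.6471] v=[-1.1192]
Step 3: x=[5.4005] v=[-1.6437]
Step 4: x=[5.0814] v=[-2.1271]
Step 5: x=[4.6978] v=[-2.5573]
Step 6: x=[4.2593] v=[-2.9236]
Step 7: x=[3.7768] v=[-3.2168]
Step 8: x=[3.2624] v=[-3.4296]
Step 9: x=[2.7289] v=[-3.5567]
Step 10: x=[2.1897] v=[-3.5948]
Step 11: x=[1.6582] v=[-3.5431]
Step 12: x=[1.1478] v=[-3.4028]
Step 13: x=[0.6712] v=[-3.1774]
Step 14: x=[0.2403] v=[-2.8726]
Step 15: x=[-0.1341] v=[-2.4960]
Step 16: x=[-0.4427] v=[-2.0570]
Step 17: x=[-0.6777] v=[-1.5665]
Step 18: x=[-0.8332] v=[-1.0369]
Step 19: x=[-0.9054] v=[-0.4814]
Step 20: x=[-0.8925] v=[0.0862]
First v>=0 after going negative at step 20, time=3.0000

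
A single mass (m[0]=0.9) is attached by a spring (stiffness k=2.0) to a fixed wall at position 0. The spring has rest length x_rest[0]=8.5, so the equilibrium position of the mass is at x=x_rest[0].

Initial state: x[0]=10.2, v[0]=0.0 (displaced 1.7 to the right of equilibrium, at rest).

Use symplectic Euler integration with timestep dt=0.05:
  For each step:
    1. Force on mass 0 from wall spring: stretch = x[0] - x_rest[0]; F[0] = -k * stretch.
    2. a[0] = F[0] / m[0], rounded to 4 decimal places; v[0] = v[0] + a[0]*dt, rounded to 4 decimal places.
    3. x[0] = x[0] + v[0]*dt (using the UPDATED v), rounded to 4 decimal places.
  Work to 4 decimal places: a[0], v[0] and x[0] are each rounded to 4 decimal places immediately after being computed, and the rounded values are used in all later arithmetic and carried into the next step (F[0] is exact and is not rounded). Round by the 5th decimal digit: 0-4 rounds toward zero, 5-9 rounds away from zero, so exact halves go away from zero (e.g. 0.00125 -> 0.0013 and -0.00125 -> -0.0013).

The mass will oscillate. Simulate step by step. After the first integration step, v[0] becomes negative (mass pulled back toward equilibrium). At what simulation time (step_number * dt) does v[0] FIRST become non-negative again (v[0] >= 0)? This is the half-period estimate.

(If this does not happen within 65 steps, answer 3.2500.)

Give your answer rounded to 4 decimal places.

Answer: 2.1500

Derivation:
Step 0: x=[10.2000] v=[0.0000]
Step 1: x=[10.1906] v=[-0.1889]
Step 2: x=[10.1718] v=[-0.3767]
Step 3: x=[10.1437] v=[-0.5625]
Step 4: x=[10.1064] v=[-0.7451]
Step 5: x=[10.0602] v=[-0.9236]
Step 6: x=[10.0054] v=[-1.0970]
Step 7: x=[9.9422] v=[-1.2643]
Step 8: x=[9.8710] v=[-1.4245]
Step 9: x=[9.7922] v=[-1.5768]
Step 10: x=[9.7062] v=[-1.7204]
Step 11: x=[9.6135] v=[-1.8544]
Step 12: x=[9.5146] v=[-1.9781]
Step 13: x=[9.4101] v=[-2.0908]
Step 14: x=[9.3005] v=[-2.1919]
Step 15: x=[9.1865] v=[-2.2808]
Step 16: x=[9.0686] v=[-2.3571]
Step 17: x=[8.9476] v=[-2.4203]
Step 18: x=[8.8241] v=[-2.4700]
Step 19: x=[8.6988] v=[-2.5060]
Step 20: x=[8.5724] v=[-2.5281]
Step 21: x=[8.4456] v=[-2.5361]
Step 22: x=[8.3191] v=[-2.5301]
Step 23: x=[8.1936] v=[-2.5100]
Step 24: x=[8.0698] v=[-2.4760]
Step 25: x=[7.9484] v=[-2.4282]
Step 26: x=[7.8301] v=[-2.3669]
Step 27: x=[7.7155] v=[-2.2925]
Step 28: x=[7.6052] v=[-2.2053]
Step 29: x=[7.4999] v=[-2.1059]
Step 30: x=[7.4002] v=[-1.9948]
Step 31: x=[7.3066] v=[-1.8726]
Step 32: x=[7.2196] v=[-1.7400]
Step 33: x=[7.1397] v=[-1.5977]
Step 34: x=[7.0674] v=[-1.4466]
Step 35: x=[7.0030] v=[-1.2874]
Step 36: x=[6.9469] v=[-1.1211]
Step 37: x=[6.8995] v=[-0.9485]
Step 38: x=[6.8610] v=[-0.7707]
Step 39: x=[6.8316] v=[-0.5886]
Step 40: x=[6.8114] v=[-0.4032]
Step 41: x=[6.8006] v=[-0.2156]
Step 42: x=[6.7993] v=[-0.0268]
Step 43: x=[6.8074] v=[0.1622]
First v>=0 after going negative at step 43, time=2.1500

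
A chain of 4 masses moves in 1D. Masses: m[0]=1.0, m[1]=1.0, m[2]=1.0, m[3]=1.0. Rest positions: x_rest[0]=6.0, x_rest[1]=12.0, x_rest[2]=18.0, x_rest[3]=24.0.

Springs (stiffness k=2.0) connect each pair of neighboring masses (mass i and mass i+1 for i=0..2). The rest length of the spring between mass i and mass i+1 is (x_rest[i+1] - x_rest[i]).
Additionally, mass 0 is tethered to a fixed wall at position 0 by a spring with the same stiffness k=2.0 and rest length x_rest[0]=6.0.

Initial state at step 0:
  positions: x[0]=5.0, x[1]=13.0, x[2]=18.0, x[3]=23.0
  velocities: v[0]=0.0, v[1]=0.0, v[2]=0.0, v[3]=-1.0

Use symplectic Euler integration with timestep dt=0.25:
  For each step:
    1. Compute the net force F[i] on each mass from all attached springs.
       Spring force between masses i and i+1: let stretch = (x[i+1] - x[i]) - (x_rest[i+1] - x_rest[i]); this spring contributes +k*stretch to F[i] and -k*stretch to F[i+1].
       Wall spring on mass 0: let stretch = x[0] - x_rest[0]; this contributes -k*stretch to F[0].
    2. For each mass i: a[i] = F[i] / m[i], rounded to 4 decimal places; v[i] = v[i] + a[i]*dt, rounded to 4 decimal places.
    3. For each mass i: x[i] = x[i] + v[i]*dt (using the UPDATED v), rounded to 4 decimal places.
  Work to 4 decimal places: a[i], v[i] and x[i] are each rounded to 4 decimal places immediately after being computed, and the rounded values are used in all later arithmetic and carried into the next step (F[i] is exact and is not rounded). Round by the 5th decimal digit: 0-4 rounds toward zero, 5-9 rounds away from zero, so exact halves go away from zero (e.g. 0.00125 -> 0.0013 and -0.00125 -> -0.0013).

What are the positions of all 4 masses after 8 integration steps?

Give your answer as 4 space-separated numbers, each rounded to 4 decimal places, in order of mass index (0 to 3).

Answer: 5.2338 11.6597 16.5787 23.6912

Derivation:
Step 0: x=[5.0000 13.0000 18.0000 23.0000] v=[0.0000 0.0000 0.0000 -1.0000]
Step 1: x=[5.3750 12.6250 18.0000 22.8750] v=[1.5000 -1.5000 0.0000 -0.5000]
Step 2: x=[5.9844 12.0156 17.9375 22.8906] v=[2.4375 -2.4375 -0.2500 0.0625]
Step 3: x=[6.5996 11.3926 17.7539 23.0371] v=[2.4609 -2.4922 -0.7344 0.5860]
Step 4: x=[6.9890 10.9656 17.4355 23.2732] v=[1.5576 -1.7081 -1.2735 0.9444]
Step 5: x=[7.0019 10.8502 17.0381 23.5296] v=[0.0514 -0.4615 -1.5896 1.0256]
Step 6: x=[6.6206 11.0273 16.6787 23.7246] v=[-1.5254 0.7083 -1.4378 0.7799]
Step 7: x=[5.9625 11.3600 16.4936 23.7889] v=[-2.6324 1.3307 -0.7406 0.2570]
Step 8: x=[5.2338 11.6597 16.5787 23.6912] v=[-2.9149 1.1988 0.3403 -0.3907]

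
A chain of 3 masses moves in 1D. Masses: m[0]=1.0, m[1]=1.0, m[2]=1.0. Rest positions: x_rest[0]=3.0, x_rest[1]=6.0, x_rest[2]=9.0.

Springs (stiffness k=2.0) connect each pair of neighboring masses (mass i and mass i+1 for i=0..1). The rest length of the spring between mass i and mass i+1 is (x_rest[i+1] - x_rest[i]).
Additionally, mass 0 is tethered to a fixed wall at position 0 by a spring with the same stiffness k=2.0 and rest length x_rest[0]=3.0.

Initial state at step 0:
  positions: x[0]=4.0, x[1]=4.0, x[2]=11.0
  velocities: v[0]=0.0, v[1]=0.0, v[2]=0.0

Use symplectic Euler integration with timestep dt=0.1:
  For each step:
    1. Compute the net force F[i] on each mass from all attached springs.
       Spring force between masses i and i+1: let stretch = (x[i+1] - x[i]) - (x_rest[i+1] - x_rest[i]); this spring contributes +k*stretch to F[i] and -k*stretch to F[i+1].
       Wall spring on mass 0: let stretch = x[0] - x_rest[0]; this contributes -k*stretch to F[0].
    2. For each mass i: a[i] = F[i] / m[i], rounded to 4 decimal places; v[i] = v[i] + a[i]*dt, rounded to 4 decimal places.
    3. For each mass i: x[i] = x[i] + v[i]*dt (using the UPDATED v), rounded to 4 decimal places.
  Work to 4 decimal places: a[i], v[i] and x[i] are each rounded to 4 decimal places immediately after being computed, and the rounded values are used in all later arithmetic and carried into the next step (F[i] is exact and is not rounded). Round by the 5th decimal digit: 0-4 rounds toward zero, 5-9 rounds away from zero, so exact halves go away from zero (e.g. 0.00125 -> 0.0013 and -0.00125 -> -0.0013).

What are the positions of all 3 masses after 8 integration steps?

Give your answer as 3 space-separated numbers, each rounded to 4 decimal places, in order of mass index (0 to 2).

Step 0: x=[4.0000 4.0000 11.0000] v=[0.0000 0.0000 0.0000]
Step 1: x=[3.9200 4.1400 10.9200] v=[-0.8000 1.4000 -0.8000]
Step 2: x=[3.7660 4.4112 10.7644] v=[-1.5400 2.7120 -1.5560]
Step 3: x=[3.5496 4.7966 10.5417] v=[-2.1642 3.8536 -2.2266]
Step 4: x=[3.2871 5.2719 10.2641] v=[-2.6247 4.7532 -2.7756]
Step 5: x=[2.9986 5.8074 9.9467] v=[-2.8852 5.3547 -3.1740]
Step 6: x=[2.7063 6.3695 9.6065] v=[-2.9232 5.6208 -3.4019]
Step 7: x=[2.4331 6.9231 9.2616] v=[-2.7318 5.5356 -3.4493]
Step 8: x=[2.2011 7.4336 8.9299] v=[-2.3204 5.1053 -3.3170]

Answer: 2.2011 7.4336 8.9299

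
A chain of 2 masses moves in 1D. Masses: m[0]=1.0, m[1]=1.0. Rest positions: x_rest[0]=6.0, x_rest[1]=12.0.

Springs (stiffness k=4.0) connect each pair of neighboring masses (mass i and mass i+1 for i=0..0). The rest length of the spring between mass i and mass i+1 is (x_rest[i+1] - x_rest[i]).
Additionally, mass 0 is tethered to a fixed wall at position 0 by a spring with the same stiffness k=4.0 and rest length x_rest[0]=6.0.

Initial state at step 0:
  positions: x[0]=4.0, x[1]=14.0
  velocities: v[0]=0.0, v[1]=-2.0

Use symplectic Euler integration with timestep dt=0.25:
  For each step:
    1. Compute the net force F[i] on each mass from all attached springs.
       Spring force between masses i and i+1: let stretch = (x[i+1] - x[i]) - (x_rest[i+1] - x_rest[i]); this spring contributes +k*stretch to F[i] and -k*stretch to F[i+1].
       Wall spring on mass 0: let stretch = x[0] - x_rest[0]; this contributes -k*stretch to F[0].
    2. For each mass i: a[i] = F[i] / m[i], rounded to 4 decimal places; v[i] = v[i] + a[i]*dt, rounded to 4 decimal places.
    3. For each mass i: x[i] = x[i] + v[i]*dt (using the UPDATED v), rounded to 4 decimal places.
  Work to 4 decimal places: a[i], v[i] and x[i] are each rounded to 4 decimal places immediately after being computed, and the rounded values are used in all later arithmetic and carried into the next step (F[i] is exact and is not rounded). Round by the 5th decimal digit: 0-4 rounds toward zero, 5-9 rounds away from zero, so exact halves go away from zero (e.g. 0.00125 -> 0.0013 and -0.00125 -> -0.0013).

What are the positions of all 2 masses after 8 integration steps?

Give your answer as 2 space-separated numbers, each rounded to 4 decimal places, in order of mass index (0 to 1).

Step 0: x=[4.0000 14.0000] v=[0.0000 -2.0000]
Step 1: x=[5.5000 12.5000] v=[6.0000 -6.0000]
Step 2: x=[7.3750 10.7500] v=[7.5000 -7.0000]
Step 3: x=[8.2500 9.6563] v=[3.5000 -4.3750]
Step 4: x=[7.4141 9.7110] v=[-3.3437 0.2187]
Step 5: x=[5.2989 10.6915] v=[-8.4609 3.9218]
Step 6: x=[3.2071 11.8238] v=[-8.3672 4.5292]
Step 7: x=[2.4677 12.3019] v=[-2.9576 1.9125]
Step 8: x=[3.5699 11.8215] v=[4.4089 -1.9217]

Answer: 3.5699 11.8215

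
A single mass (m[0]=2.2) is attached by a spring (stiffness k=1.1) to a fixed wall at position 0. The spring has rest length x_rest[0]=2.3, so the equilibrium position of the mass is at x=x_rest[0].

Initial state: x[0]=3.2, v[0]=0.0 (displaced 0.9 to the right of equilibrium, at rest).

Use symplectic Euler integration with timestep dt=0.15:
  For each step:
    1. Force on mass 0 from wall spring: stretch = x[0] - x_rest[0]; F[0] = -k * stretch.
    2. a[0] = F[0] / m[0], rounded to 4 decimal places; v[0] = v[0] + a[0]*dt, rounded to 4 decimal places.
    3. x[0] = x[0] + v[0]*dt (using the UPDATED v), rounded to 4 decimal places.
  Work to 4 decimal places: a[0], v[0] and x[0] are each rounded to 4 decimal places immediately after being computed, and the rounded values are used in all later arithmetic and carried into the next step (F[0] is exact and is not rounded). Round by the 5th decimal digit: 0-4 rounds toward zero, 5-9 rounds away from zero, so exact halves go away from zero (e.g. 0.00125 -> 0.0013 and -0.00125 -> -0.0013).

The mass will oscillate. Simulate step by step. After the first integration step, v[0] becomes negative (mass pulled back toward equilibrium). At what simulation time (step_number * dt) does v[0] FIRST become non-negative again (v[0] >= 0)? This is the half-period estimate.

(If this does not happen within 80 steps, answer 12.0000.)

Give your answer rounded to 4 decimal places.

Step 0: x=[3.2000] v=[0.0000]
Step 1: x=[3.1899] v=[-0.0675]
Step 2: x=[3.1698] v=[-0.1343]
Step 3: x=[3.1399] v=[-0.1995]
Step 4: x=[3.1005] v=[-0.2625]
Step 5: x=[3.0521] v=[-0.3225]
Step 6: x=[2.9953] v=[-0.3789]
Step 7: x=[2.9306] v=[-0.4311]
Step 8: x=[2.8588] v=[-0.4784]
Step 9: x=[2.7808] v=[-0.5203]
Step 10: x=[2.6973] v=[-0.5564]
Step 11: x=[2.6094] v=[-0.5862]
Step 12: x=[2.5180] v=[-0.6094]
Step 13: x=[2.4241] v=[-0.6258]
Step 14: x=[2.3288] v=[-0.6351]
Step 15: x=[2.2332] v=[-0.6373]
Step 16: x=[2.1384] v=[-0.6323]
Step 17: x=[2.0454] v=[-0.6202]
Step 18: x=[1.9552] v=[-0.6011]
Step 19: x=[1.8689] v=[-0.5752]
Step 20: x=[1.7875] v=[-0.5429]
Step 21: x=[1.7118] v=[-0.5045]
Step 22: x=[1.6427] v=[-0.4604]
Step 23: x=[1.5810] v=[-0.4111]
Step 24: x=[1.5274] v=[-0.3572]
Step 25: x=[1.4825] v=[-0.2993]
Step 26: x=[1.4468] v=[-0.2380]
Step 27: x=[1.4207] v=[-0.1740]
Step 28: x=[1.4045] v=[-0.1080]
Step 29: x=[1.3984] v=[-0.0408]
Step 30: x=[1.4024] v=[0.0268]
First v>=0 after going negative at step 30, time=4.5000

Answer: 4.5000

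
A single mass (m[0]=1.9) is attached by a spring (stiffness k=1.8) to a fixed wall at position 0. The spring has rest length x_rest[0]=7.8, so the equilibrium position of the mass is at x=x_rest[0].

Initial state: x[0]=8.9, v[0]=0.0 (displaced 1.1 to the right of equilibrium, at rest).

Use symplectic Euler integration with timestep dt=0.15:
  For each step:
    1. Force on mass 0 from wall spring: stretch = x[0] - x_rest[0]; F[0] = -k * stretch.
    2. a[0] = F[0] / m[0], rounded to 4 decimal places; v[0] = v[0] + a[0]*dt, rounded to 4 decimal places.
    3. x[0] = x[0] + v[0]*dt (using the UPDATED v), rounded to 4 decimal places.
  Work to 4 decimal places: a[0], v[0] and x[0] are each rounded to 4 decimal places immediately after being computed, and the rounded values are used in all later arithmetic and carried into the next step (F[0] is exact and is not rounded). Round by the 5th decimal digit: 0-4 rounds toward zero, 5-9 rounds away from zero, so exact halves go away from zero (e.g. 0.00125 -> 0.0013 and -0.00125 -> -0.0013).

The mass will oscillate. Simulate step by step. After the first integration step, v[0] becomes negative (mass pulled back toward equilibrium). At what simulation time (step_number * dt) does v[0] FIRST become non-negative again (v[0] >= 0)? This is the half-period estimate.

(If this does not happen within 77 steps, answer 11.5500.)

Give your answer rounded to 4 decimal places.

Answer: 3.3000

Derivation:
Step 0: x=[8.9000] v=[0.0000]
Step 1: x=[8.8766] v=[-0.1563]
Step 2: x=[8.8302] v=[-0.3093]
Step 3: x=[8.7618] v=[-0.4557]
Step 4: x=[8.6729] v=[-0.5924]
Step 5: x=[8.5654] v=[-0.7165]
Step 6: x=[8.4416] v=[-0.8253]
Step 7: x=[8.3041] v=[-0.9165]
Step 8: x=[8.1559] v=[-0.9881]
Step 9: x=[8.0001] v=[-1.0387]
Step 10: x=[7.8400] v=[-1.0671]
Step 11: x=[7.6791] v=[-1.0728]
Step 12: x=[7.5208] v=[-1.0556]
Step 13: x=[7.3684] v=[-1.0159]
Step 14: x=[7.2252] v=[-0.9546]
Step 15: x=[7.0943] v=[-0.8729]
Step 16: x=[6.9784] v=[-0.7726]
Step 17: x=[6.8800] v=[-0.6558]
Step 18: x=[6.8012] v=[-0.5251]
Step 19: x=[6.7437] v=[-0.3832]
Step 20: x=[6.7087] v=[-0.2331]
Step 21: x=[6.6970] v=[-0.0780]
Step 22: x=[6.7088] v=[0.0787]
First v>=0 after going negative at step 22, time=3.3000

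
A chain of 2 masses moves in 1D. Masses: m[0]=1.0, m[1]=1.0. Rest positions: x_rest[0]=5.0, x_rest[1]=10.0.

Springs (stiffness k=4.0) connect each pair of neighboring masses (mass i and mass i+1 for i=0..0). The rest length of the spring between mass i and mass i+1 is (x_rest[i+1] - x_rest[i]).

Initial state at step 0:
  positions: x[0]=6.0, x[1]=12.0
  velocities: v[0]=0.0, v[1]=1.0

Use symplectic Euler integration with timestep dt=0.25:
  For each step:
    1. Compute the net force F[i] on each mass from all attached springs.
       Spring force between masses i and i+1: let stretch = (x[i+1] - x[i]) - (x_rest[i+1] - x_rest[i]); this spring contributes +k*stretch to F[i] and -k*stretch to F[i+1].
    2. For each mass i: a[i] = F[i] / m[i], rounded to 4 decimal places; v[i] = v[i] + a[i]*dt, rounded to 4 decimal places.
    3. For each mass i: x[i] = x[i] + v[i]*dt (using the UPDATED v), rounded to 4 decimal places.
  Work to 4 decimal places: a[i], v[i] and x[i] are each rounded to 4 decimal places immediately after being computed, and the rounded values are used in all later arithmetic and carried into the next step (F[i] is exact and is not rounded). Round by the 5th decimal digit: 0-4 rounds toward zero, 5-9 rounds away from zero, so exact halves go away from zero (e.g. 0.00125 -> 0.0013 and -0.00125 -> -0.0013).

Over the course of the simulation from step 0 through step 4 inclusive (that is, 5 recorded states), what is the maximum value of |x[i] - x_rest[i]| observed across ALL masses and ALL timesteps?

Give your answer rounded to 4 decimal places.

Answer: 2.4844

Derivation:
Step 0: x=[6.0000 12.0000] v=[0.0000 1.0000]
Step 1: x=[6.2500 12.0000] v=[1.0000 0.0000]
Step 2: x=[6.6875 11.8125] v=[1.7500 -0.7500]
Step 3: x=[7.1563 11.5938] v=[1.8750 -0.8750]
Step 4: x=[7.4844 11.5157] v=[1.3125 -0.3125]
Max displacement = 2.4844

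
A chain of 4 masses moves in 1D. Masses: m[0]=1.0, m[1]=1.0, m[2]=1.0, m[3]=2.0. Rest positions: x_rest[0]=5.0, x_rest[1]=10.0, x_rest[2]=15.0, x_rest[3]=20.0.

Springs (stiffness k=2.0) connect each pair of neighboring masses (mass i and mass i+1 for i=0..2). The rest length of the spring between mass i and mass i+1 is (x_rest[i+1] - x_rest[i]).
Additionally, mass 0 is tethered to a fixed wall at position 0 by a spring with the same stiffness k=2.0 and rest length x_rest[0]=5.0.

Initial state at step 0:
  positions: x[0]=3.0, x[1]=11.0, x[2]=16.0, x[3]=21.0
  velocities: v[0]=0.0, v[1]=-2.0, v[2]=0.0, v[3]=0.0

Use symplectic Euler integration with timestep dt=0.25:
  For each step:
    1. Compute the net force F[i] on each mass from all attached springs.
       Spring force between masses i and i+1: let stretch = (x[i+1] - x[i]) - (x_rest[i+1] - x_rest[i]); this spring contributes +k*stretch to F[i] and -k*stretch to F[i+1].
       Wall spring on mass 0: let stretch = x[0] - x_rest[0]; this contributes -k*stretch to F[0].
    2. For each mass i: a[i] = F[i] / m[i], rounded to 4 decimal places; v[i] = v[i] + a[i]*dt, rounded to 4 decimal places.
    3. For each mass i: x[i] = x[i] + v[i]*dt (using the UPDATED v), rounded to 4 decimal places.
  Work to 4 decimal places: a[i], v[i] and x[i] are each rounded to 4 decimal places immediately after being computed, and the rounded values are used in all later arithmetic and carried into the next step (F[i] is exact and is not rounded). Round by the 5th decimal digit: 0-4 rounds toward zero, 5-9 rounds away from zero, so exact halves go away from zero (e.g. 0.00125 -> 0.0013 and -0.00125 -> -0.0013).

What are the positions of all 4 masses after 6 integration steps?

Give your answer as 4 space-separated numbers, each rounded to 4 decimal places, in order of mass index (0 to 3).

Step 0: x=[3.0000 11.0000 16.0000 21.0000] v=[0.0000 -2.0000 0.0000 0.0000]
Step 1: x=[3.6250 10.1250 16.0000 21.0000] v=[2.5000 -3.5000 0.0000 0.0000]
Step 2: x=[4.6094 9.1719 15.8906 21.0000] v=[3.9375 -3.8125 -0.4375 0.0000]
Step 3: x=[5.5879 8.4883 15.5801 20.9932] v=[3.9141 -2.7344 -1.2422 -0.0274]
Step 4: x=[6.2305 8.3286 15.0597 20.9605] v=[2.5704 -0.6387 -2.0816 -0.1307]
Step 5: x=[6.3566 8.7481 14.4355 20.8715] v=[0.5042 1.6778 -2.4968 -0.3559]
Step 6: x=[5.9870 9.5796 13.9049 20.6928] v=[-1.4784 3.3258 -2.1225 -0.7149]

Answer: 5.9870 9.5796 13.9049 20.6928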